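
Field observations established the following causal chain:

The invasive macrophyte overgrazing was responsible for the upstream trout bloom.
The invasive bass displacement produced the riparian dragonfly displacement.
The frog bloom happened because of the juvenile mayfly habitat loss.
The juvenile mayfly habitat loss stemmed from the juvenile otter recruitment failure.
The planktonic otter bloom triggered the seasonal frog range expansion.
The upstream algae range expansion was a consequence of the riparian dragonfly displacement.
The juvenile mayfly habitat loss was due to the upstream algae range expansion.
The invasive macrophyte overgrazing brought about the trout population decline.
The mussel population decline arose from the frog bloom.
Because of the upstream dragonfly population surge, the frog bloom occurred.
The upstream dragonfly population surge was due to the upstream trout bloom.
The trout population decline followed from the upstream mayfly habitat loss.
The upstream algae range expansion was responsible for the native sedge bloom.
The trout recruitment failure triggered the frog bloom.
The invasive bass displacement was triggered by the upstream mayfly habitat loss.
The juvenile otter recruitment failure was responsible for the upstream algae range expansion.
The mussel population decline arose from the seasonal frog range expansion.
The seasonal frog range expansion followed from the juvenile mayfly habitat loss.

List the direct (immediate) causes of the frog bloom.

the juvenile mayfly habitat loss, the trout recruitment failure, the upstream dragonfly population surge

Upstream contributors include the upstream mayfly habitat loss, the invasive macrophyte overgrazing, the upstream trout bloom, the invasive bass displacement, the riparian dragonfly displacement, the juvenile otter recruitment failure, the upstream algae range expansion, but only the juvenile mayfly habitat loss, the trout recruitment failure, the upstream dragonfly population surge feed directly into the frog bloom.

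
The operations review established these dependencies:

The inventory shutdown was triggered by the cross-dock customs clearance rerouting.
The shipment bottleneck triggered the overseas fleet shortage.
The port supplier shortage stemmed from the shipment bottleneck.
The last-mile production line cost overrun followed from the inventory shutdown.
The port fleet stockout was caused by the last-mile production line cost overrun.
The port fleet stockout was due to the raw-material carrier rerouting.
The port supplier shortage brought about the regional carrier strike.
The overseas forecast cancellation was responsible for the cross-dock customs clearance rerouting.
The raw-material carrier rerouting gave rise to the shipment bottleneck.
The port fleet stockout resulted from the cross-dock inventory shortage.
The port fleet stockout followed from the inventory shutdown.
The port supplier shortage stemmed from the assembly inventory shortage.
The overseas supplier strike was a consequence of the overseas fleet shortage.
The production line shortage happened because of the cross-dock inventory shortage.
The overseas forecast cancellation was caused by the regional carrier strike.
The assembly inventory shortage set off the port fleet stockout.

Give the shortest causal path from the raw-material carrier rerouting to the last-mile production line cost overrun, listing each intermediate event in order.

the raw-material carrier rerouting → the shipment bottleneck → the port supplier shortage → the regional carrier strike → the overseas forecast cancellation → the cross-dock customs clearance rerouting → the inventory shutdown → the last-mile production line cost overrun

the raw-material carrier rerouting → the shipment bottleneck
the shipment bottleneck → the port supplier shortage
the port supplier shortage → the regional carrier strike
the regional carrier strike → the overseas forecast cancellation
the overseas forecast cancellation → the cross-dock customs clearance rerouting
the cross-dock customs clearance rerouting → the inventory shutdown
the inventory shutdown → the last-mile production line cost overrun
Length: 7 steps.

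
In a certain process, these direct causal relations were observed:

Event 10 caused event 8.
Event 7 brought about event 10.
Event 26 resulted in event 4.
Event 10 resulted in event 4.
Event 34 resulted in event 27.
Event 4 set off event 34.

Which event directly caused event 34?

Upstream contributors include event 7, event 10, event 26, but only event 4 feeds directly into event 34.

event 4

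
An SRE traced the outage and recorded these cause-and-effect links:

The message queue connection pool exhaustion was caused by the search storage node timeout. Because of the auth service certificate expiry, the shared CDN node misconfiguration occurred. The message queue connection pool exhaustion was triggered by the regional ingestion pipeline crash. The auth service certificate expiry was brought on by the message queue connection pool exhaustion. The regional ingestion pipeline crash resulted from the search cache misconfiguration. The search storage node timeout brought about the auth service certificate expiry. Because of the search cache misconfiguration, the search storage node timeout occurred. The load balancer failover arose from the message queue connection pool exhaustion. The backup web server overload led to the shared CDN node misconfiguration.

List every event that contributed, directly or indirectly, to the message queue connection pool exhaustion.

Immediate causes of the message queue connection pool exhaustion: the regional ingestion pipeline crash, the search storage node timeout.
Further upstream: the search cache misconfiguration.

the regional ingestion pipeline crash, the search cache misconfiguration, the search storage node timeout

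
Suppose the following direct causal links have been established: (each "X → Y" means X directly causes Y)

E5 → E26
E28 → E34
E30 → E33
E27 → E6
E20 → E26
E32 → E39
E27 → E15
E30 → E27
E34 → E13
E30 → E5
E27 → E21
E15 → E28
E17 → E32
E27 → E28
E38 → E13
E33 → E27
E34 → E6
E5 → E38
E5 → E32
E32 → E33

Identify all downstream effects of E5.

E13, E15, E21, E26, E27, E28, E32, E33, E34, E38, E39, E6

Direct effects: E32, E38, E26.
2 steps out: E33, E39, E13.
3 steps out: E27.
4 steps out: E21, E15, E28, E6.
5 steps out: E34.
Not reachable from it: E17, E30, E20.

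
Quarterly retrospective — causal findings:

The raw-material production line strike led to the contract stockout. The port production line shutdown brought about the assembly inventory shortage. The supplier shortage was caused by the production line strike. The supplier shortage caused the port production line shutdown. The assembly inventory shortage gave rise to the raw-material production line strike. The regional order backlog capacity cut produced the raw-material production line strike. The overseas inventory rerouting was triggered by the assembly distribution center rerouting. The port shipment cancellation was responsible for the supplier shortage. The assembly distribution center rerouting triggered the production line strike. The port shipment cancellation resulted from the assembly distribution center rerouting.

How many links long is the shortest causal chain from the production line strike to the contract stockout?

Shortest chain: the production line strike → the supplier shortage → the port production line shutdown → the assembly inventory shortage → the raw-material production line strike → the contract stockout.

5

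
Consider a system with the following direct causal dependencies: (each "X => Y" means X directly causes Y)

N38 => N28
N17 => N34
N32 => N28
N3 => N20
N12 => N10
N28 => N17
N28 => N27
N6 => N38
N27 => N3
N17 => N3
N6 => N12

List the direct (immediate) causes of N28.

Upstream contributors include N6, but only N32, N38 feed directly into N28.

N32, N38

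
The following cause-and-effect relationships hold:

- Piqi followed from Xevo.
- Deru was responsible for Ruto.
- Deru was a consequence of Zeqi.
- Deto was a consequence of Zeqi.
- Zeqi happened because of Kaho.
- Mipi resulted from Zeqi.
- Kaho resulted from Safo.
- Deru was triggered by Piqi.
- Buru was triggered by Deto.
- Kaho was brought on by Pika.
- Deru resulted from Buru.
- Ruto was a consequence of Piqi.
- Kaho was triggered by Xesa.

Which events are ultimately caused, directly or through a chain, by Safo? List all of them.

Direct effects: Kaho.
2 steps out: Zeqi.
3 steps out: Deto, Deru, Mipi.
4 steps out: Buru, Ruto.
Not reachable from it: Pika, Xesa, Xevo, Piqi.

Buru, Deru, Deto, Kaho, Mipi, Ruto, Zeqi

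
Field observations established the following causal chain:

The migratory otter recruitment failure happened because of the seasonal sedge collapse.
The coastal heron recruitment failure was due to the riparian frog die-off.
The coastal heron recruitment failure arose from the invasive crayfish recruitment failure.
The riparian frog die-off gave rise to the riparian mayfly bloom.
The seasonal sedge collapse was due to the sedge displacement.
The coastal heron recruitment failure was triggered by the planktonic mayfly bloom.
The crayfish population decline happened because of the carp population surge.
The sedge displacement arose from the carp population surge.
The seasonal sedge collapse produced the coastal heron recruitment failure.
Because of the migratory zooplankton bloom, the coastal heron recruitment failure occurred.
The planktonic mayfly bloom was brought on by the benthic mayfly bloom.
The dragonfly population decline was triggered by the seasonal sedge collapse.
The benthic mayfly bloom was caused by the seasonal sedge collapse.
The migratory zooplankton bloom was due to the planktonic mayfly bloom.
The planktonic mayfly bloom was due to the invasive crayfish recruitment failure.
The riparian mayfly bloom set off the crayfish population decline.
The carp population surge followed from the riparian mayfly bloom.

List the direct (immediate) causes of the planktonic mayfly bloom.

Upstream contributors include the riparian frog die-off, the riparian mayfly bloom, the carp population surge, the sedge displacement, the seasonal sedge collapse, but only the benthic mayfly bloom, the invasive crayfish recruitment failure feed directly into the planktonic mayfly bloom.

the benthic mayfly bloom, the invasive crayfish recruitment failure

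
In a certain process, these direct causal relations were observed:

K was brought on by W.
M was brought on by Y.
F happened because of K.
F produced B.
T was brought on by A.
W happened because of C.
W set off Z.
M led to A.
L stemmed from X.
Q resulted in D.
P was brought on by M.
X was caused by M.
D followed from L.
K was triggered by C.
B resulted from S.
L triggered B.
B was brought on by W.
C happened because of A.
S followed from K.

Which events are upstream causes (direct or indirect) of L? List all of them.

M, X, Y

Immediate cause of L: X.
Further upstream: Y, M.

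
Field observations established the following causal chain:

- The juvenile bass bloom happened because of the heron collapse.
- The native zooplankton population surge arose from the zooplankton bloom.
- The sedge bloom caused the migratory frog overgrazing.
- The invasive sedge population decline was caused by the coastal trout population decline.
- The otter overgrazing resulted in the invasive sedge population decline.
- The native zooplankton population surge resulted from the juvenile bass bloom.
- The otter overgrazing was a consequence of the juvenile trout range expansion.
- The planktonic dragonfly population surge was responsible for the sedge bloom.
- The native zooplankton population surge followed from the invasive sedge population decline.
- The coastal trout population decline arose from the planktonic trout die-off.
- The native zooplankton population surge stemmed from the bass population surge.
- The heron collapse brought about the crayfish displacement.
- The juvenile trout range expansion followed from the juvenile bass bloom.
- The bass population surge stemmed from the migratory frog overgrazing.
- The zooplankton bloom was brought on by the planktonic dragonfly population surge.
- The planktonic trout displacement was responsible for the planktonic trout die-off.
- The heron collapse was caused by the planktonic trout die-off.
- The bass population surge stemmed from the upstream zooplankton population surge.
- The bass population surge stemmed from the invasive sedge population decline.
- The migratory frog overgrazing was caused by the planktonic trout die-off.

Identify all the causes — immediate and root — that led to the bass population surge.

Immediate causes of the bass population surge: the upstream zooplankton population surge, the invasive sedge population decline, the migratory frog overgrazing.
Further upstream: the planktonic trout displacement, the planktonic dragonfly population surge, the planktonic trout die-off, the heron collapse, the juvenile bass bloom, the coastal trout population decline, the juvenile trout range expansion, the otter overgrazing, the sedge bloom.

the coastal trout population decline, the heron collapse, the invasive sedge population decline, the juvenile bass bloom, the juvenile trout range expansion, the migratory frog overgrazing, the otter overgrazing, the planktonic dragonfly population surge, the planktonic trout die-off, the planktonic trout displacement, the sedge bloom, the upstream zooplankton population surge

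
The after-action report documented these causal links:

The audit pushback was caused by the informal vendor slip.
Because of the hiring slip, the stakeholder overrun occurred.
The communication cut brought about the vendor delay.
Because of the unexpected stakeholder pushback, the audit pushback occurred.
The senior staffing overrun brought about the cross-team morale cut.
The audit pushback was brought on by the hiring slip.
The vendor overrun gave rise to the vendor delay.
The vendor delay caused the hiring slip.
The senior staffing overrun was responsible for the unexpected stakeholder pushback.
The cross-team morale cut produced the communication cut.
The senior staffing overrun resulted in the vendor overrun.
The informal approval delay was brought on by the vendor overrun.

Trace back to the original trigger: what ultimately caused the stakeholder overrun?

Tracing upstream from the stakeholder overrun: the stakeholder overrun ← the hiring slip ← the vendor delay ← the vendor overrun ← the senior staffing overrun.
The senior staffing overrun has no stated cause, so it is the root.

the senior staffing overrun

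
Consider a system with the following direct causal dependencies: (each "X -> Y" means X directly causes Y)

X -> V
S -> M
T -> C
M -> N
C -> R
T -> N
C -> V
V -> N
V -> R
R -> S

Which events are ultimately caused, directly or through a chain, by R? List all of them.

Direct effects: S.
2 steps out: M.
3 steps out: N.
Not reachable from it: T, C, V, X.

M, N, S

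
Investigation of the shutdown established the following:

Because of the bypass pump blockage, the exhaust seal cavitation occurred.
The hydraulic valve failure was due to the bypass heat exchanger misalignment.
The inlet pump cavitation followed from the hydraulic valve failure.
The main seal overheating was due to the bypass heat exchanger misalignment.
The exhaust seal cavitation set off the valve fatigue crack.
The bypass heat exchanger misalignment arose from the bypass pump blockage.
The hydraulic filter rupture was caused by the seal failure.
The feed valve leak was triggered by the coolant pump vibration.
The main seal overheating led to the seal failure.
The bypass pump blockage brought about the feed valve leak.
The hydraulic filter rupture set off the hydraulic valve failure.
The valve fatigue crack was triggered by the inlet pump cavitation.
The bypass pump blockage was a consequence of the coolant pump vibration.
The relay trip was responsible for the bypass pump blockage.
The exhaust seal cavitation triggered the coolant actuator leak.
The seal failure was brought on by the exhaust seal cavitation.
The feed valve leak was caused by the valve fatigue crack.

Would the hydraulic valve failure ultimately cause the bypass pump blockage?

The hydraulic valve failure leads to the inlet pump cavitation, the valve fatigue crack, the feed valve leak; the bypass pump blockage is not among them.

No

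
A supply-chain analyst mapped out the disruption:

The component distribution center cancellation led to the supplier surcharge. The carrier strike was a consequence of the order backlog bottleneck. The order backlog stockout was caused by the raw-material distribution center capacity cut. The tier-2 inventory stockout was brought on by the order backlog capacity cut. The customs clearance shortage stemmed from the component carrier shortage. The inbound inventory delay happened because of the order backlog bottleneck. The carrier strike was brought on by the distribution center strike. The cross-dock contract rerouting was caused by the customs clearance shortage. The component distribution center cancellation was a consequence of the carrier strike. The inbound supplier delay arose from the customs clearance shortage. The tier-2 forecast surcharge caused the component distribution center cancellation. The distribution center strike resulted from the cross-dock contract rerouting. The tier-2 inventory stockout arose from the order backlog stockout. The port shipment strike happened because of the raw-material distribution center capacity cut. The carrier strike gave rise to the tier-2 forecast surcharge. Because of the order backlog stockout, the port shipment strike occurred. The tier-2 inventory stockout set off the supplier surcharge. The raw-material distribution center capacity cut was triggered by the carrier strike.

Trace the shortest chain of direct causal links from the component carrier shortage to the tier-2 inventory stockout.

the component carrier shortage → the customs clearance shortage
the customs clearance shortage → the cross-dock contract rerouting
the cross-dock contract rerouting → the distribution center strike
the distribution center strike → the carrier strike
the carrier strike → the raw-material distribution center capacity cut
the raw-material distribution center capacity cut → the order backlog stockout
the order backlog stockout → the tier-2 inventory stockout
Length: 7 steps.

the component carrier shortage → the customs clearance shortage → the cross-dock contract rerouting → the distribution center strike → the carrier strike → the raw-material distribution center capacity cut → the order backlog stockout → the tier-2 inventory stockout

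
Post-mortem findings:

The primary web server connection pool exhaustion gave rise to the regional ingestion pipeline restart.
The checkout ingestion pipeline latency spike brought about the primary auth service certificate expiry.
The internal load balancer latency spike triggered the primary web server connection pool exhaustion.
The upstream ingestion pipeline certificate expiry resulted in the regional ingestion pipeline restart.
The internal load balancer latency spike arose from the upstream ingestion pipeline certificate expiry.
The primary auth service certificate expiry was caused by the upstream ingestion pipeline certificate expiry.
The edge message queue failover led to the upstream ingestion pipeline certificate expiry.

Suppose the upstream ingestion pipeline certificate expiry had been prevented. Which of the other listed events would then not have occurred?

the internal load balancer latency spike, the primary web server connection pool exhaustion, the regional ingestion pipeline restart

Downstream of the upstream ingestion pipeline certificate expiry: the internal load balancer latency spike, the primary web server connection pool exhaustion, the primary auth service certificate expiry, the regional ingestion pipeline restart.
Of those, still caused via another path: the primary auth service certificate expiry.
The remainder have no surviving cause.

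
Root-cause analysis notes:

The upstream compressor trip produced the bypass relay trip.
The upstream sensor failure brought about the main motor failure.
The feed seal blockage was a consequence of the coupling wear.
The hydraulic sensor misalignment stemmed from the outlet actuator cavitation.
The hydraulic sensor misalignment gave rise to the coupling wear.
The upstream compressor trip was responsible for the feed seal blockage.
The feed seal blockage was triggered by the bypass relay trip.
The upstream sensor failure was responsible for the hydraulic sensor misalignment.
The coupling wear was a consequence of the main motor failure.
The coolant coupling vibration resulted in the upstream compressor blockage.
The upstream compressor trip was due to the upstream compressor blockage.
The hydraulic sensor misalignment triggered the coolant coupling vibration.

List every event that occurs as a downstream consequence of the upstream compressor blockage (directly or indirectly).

Direct effects: the upstream compressor trip.
2 steps out: the bypass relay trip, the feed seal blockage.
Not reachable from it: the upstream sensor failure, the outlet actuator cavitation, the hydraulic sensor misalignment, the coolant coupling vibration, the main motor failure, the coupling wear.

the bypass relay trip, the feed seal blockage, the upstream compressor trip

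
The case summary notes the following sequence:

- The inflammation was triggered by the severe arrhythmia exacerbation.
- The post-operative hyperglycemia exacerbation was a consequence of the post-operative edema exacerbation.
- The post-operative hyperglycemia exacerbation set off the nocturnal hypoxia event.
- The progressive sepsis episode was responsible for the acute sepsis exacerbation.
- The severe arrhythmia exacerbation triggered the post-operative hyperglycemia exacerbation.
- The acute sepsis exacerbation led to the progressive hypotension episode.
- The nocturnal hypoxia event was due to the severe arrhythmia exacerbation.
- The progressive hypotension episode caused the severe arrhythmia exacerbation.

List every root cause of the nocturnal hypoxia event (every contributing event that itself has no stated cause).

the post-operative edema exacerbation, the progressive sepsis episode

Tracing upstream from the nocturnal hypoxia event: the nocturnal hypoxia event ← the severe arrhythmia exacerbation ← the progressive hypotension episode ← the acute sepsis exacerbation ← the progressive sepsis episode.
A separate upstream branch: the nocturnal hypoxia event ← the post-operative hyperglycemia exacerbation ← the post-operative edema exacerbation.
Each of those chain origins has no stated cause.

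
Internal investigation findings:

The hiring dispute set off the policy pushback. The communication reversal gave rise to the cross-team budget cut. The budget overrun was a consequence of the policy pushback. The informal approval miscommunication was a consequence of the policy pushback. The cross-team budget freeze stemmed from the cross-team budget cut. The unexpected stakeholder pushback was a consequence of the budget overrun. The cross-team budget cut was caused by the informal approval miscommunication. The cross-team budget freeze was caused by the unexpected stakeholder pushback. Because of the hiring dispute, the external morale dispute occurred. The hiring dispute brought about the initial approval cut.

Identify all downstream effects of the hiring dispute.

the budget overrun, the cross-team budget cut, the cross-team budget freeze, the external morale dispute, the informal approval miscommunication, the initial approval cut, the policy pushback, the unexpected stakeholder pushback

Direct effects: the initial approval cut, the policy pushback, the external morale dispute.
2 steps out: the budget overrun, the informal approval miscommunication.
3 steps out: the unexpected stakeholder pushback, the cross-team budget cut.
4 steps out: the cross-team budget freeze.
Not reachable from it: the communication reversal.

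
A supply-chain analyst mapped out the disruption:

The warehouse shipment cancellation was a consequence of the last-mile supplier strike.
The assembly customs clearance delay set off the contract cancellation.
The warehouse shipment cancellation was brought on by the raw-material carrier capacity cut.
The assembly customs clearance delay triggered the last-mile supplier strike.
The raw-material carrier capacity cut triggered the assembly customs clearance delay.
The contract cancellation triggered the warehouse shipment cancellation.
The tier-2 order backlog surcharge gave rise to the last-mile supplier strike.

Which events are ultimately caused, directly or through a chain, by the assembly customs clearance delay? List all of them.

the contract cancellation, the last-mile supplier strike, the warehouse shipment cancellation

Direct effects: the last-mile supplier strike, the contract cancellation.
2 steps out: the warehouse shipment cancellation.
Not reachable from it: the raw-material carrier capacity cut, the tier-2 order backlog surcharge.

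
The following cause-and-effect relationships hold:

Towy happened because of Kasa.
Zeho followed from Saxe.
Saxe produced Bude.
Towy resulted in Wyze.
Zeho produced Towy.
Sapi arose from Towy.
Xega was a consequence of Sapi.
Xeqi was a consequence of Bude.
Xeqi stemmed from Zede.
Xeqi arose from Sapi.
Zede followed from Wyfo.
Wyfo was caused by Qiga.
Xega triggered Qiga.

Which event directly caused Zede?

Upstream contributors include Saxe, Zeho, Towy, Sapi, Xega, Qiga, Kasa, but only Wyfo feeds directly into Zede.

Wyfo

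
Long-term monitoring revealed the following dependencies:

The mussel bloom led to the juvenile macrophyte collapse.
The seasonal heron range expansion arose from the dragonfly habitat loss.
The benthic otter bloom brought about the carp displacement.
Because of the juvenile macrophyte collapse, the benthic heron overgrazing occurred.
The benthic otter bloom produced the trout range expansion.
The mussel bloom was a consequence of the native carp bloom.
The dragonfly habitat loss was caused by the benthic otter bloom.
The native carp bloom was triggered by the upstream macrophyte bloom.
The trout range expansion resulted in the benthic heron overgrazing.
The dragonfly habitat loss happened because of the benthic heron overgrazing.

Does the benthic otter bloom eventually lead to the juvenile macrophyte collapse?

No

The benthic otter bloom leads to the trout range expansion, the carp displacement, the benthic heron overgrazing, the dragonfly habitat loss, the seasonal heron range expansion; the juvenile macrophyte collapse is not among them.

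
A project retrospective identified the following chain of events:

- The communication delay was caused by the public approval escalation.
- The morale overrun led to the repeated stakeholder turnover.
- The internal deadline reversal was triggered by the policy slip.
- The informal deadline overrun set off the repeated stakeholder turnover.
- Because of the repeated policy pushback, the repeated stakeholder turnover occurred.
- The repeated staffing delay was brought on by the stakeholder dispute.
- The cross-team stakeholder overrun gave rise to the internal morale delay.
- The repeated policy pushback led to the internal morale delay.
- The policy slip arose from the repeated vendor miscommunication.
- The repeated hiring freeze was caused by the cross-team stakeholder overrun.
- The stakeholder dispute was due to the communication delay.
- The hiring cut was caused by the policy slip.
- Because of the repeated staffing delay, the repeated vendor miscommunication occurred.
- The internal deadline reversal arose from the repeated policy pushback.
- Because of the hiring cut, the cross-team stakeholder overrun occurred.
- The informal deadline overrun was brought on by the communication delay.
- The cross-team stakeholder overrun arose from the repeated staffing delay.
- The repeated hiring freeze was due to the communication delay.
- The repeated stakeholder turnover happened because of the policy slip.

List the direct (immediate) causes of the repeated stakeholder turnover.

the informal deadline overrun, the morale overrun, the policy slip, the repeated policy pushback

Upstream contributors include the public approval escalation, the communication delay, the stakeholder dispute, the repeated staffing delay, the repeated vendor miscommunication, but only the informal deadline overrun, the morale overrun, the policy slip, the repeated policy pushback feed directly into the repeated stakeholder turnover.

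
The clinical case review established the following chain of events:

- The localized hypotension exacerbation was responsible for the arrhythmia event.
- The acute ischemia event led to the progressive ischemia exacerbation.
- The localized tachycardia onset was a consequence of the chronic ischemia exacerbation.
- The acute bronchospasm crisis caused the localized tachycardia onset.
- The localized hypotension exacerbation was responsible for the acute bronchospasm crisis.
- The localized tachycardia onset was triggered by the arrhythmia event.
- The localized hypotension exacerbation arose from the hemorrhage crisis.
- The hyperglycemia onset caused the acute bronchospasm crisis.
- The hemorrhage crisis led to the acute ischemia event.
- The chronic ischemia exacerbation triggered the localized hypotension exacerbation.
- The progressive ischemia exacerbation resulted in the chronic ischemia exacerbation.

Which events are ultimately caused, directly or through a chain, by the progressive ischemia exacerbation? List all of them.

Direct effects: the chronic ischemia exacerbation.
2 steps out: the localized hypotension exacerbation, the localized tachycardia onset.
3 steps out: the acute bronchospasm crisis, the arrhythmia event.
Not reachable from it: the hemorrhage crisis, the acute ischemia event, the hyperglycemia onset.

the acute bronchospasm crisis, the arrhythmia event, the chronic ischemia exacerbation, the localized hypotension exacerbation, the localized tachycardia onset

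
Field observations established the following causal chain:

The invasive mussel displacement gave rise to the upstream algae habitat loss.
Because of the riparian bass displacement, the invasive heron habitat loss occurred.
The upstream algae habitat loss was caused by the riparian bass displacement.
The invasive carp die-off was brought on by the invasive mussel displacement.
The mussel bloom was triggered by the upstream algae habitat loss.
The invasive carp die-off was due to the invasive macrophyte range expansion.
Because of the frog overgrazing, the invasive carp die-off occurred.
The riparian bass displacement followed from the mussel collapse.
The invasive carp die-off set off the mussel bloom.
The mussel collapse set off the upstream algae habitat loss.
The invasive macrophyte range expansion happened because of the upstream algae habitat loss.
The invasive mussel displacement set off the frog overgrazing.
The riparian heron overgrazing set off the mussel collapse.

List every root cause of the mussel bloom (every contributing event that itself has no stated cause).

the invasive mussel displacement, the riparian heron overgrazing

Tracing upstream from the mussel bloom: the mussel bloom ← the upstream algae habitat loss ← the mussel collapse ← the riparian heron overgrazing.
A separate upstream branch: the mussel bloom ← the upstream algae habitat loss ← the invasive mussel displacement.
Each of those chain origins has no stated cause.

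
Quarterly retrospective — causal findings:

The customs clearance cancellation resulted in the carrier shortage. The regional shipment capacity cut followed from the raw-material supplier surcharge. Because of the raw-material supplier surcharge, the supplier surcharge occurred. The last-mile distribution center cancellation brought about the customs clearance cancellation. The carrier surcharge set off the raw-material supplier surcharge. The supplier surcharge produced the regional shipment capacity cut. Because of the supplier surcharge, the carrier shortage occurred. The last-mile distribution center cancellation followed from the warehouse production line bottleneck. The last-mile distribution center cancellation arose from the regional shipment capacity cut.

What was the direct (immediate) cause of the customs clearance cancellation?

Upstream contributors include the carrier surcharge, the raw-material supplier surcharge, the supplier surcharge, the regional shipment capacity cut, the warehouse production line bottleneck, but only the last-mile distribution center cancellation feeds directly into the customs clearance cancellation.

the last-mile distribution center cancellation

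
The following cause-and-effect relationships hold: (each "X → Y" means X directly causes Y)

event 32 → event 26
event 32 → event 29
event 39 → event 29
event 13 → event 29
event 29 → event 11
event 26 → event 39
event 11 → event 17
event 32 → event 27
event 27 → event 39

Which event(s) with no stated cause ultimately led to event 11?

event 13, event 32

Tracing upstream from event 11: event 11 ← event 29 ← event 32.
A separate upstream branch: event 11 ← event 29 ← event 13.
Each of those chain origins has no stated cause.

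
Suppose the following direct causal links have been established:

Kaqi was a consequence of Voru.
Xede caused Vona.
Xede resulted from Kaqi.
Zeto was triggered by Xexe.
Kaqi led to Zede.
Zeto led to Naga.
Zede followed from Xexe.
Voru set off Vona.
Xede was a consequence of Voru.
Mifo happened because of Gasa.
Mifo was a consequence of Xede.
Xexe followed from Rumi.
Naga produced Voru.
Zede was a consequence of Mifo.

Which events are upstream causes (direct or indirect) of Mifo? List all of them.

Gasa, Kaqi, Naga, Rumi, Voru, Xede, Xexe, Zeto

Immediate causes of Mifo: Gasa, Xede.
Further upstream: Rumi, Xexe, Zeto, Naga, Voru, Kaqi.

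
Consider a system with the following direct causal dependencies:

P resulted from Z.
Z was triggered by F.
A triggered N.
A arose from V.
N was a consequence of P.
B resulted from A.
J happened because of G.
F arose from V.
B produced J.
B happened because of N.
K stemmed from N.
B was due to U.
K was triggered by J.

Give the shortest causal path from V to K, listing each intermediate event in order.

V → A → N → K

V → A
A → N
N → K
Length: 3 steps.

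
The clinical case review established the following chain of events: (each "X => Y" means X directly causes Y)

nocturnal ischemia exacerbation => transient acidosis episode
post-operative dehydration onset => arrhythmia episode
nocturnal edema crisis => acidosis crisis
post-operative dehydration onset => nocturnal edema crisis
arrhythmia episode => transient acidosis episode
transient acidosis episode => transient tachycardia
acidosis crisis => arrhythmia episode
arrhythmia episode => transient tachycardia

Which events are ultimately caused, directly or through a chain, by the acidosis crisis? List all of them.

the arrhythmia episode, the transient acidosis episode, the transient tachycardia

Direct effects: the arrhythmia episode.
2 steps out: the transient acidosis episode, the transient tachycardia.
Not reachable from it: the nocturnal ischemia exacerbation, the post-operative dehydration onset, the nocturnal edema crisis.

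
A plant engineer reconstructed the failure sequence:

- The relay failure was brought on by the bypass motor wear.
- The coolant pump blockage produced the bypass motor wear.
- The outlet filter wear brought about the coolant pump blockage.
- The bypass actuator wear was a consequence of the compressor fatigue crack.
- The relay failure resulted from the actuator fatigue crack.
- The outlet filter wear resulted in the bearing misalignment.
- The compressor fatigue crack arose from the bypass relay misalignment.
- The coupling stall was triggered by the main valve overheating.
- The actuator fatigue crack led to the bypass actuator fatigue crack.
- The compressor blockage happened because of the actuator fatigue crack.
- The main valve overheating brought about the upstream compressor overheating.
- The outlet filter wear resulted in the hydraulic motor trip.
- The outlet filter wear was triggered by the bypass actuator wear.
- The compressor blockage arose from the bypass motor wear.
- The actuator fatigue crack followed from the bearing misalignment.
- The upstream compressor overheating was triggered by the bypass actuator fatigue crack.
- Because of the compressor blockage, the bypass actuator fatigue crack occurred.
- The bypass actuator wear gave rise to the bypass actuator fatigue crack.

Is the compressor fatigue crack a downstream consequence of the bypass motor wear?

No

The bypass motor wear leads to the compressor blockage, the bypass actuator fatigue crack, the upstream compressor overheating, the relay failure; the compressor fatigue crack is not among them.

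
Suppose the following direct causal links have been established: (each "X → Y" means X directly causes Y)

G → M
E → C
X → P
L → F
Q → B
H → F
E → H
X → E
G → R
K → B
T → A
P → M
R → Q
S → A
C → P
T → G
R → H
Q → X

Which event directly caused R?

G

Upstream contributors include T, but only G feeds directly into R.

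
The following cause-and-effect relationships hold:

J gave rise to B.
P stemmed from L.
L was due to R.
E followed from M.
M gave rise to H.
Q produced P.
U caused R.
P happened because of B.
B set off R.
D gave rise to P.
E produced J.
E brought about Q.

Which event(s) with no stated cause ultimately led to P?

Tracing upstream from P: P ← Q ← E ← M.
A separate upstream branch: P ← L ← R ← U.
A separate upstream branch: P ← D.
Each of those chain origins has no stated cause.

D, M, U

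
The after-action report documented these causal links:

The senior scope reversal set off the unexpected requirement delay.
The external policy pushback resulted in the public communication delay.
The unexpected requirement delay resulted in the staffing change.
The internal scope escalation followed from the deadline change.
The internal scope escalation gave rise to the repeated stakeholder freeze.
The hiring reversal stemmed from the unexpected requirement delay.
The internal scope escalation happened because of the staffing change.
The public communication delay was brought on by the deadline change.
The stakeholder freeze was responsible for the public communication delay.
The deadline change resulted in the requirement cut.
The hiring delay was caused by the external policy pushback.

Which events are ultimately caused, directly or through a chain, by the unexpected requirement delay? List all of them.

the hiring reversal, the internal scope escalation, the repeated stakeholder freeze, the staffing change

Direct effects: the staffing change, the hiring reversal.
2 steps out: the internal scope escalation.
3 steps out: the repeated stakeholder freeze.
Not reachable from it: the stakeholder freeze, the senior scope reversal, the external policy pushback, the deadline change, the public communication delay, the hiring delay, the requirement cut.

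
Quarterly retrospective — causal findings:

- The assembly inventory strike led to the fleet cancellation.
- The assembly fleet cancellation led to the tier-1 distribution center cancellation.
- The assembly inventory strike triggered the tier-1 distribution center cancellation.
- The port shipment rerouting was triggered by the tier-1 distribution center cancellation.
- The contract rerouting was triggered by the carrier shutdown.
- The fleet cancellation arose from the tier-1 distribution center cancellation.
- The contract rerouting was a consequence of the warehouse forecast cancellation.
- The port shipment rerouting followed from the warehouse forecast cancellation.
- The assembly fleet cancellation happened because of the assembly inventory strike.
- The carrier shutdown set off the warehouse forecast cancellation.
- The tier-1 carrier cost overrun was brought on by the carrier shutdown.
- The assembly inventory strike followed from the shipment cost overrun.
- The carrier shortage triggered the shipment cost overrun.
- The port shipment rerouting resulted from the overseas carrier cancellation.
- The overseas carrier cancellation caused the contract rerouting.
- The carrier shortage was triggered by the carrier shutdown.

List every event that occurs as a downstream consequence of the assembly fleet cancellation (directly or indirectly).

Direct effects: the tier-1 distribution center cancellation.
2 steps out: the port shipment rerouting, the fleet cancellation.
Not reachable from it: the carrier shutdown, the tier-1 carrier cost overrun, the warehouse forecast cancellation, the carrier shortage, the shipment cost overrun, the assembly inventory strike, the overseas carrier cancellation, the contract rerouting.

the fleet cancellation, the port shipment rerouting, the tier-1 distribution center cancellation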